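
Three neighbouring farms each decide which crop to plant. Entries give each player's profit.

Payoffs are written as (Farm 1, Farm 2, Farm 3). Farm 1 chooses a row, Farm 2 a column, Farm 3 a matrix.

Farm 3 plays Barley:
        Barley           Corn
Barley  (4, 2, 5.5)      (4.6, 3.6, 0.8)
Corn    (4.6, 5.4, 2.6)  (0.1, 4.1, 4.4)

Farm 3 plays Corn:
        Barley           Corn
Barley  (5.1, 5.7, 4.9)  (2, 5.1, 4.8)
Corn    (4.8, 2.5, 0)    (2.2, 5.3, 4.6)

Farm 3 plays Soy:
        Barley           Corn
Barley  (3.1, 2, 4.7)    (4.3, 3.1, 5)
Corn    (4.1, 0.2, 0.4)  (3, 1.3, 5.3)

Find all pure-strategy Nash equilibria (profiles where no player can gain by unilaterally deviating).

Pure-strategy Nash equilibria: (Barley, Corn, Soy), (Corn, Barley, Barley)

For each strategy profile, look for a profitable unilateral deviation.
(Barley, Barley, Barley): Farm 1 can switch to Corn (4 → 4.6). Not NE.
(Barley, Barley, Corn): Farm 3 can switch to Barley (4.9 → 5.5). Not NE.
(Barley, Barley, Soy): Farm 1 can switch to Corn (3.1 → 4.1). Not NE.
(Barley, Corn, Barley): Farm 3 can switch to Corn (0.8 → 4.8). Not NE.
(Barley, Corn, Corn): Farm 1 can switch to Corn (2 → 2.2). Not NE.
(Barley, Corn, Soy): Farm 1 gets 4.3, best alternative 3; Farm 2 gets 3.1, best alternative 2; Farm 3 gets 5, best alternative 4.8. No profitable deviation — NE.
(Corn, Barley, Barley): Farm 1 gets 4.6, best alternative 4; Farm 2 gets 5.4, best alternative 4.1; Farm 3 gets 2.6, best alternative 0.4. No profitable deviation — NE.
(Corn, Barley, Corn): Farm 1 can switch to Barley (4.8 → 5.1). Not NE.
(Corn, Barley, Soy): Farm 2 can switch to Corn (0.2 → 1.3). Not NE.
(Corn, Corn, Barley): Farm 1 can switch to Barley (0.1 → 4.6). Not NE.
(Corn, Corn, Corn): Farm 3 can switch to Soy (4.6 → 5.3). Not NE.
(Corn, Corn, Soy): Farm 1 can switch to Barley (3 → 4.3). Not NE.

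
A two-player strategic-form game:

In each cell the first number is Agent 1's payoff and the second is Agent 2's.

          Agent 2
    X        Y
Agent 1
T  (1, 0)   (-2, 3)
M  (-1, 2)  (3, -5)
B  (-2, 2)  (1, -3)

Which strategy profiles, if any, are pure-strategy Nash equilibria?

none

Check each profile: it is a Nash equilibrium iff no player can strictly gain by switching unilaterally.
(T, X): Agent 2 can switch to Y (0 → 3). Not NE.
(T, Y): Agent 1 can switch to M (-2 → 3). Not NE.
(M, X): Agent 1 can switch to T (-1 → 1). Not NE.
(M, Y): Agent 2 can switch to X (-5 → 2). Not NE.
(B, X): Agent 1 can switch to T (-2 → 1). Not NE.
(B, Y): Agent 1 can switch to M (1 → 3). Not NE.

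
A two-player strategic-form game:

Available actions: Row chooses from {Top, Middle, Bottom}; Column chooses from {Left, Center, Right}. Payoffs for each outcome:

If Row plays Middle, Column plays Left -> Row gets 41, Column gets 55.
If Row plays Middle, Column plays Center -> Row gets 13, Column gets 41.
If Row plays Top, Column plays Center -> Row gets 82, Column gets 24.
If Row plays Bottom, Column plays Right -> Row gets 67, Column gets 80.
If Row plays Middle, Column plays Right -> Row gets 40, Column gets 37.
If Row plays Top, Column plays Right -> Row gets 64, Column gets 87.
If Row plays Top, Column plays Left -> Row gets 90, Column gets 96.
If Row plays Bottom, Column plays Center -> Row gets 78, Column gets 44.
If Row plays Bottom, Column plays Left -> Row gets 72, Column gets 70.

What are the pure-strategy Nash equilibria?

(Top, Left) and (Bottom, Right)

(Top, Left): Row gets 90, best alternative 72; Column gets 96, best alternative 87. No profitable deviation — NE.
(Top, Center): Column can switch to Left (24 → 96). Not NE.
(Top, Right): Row can switch to Bottom (64 → 67). Not NE.
(Middle, Left): Row can switch to Top (41 → 90). Not NE.
(Middle, Center): Row can switch to Top (13 → 82). Not NE.
(Middle, Right): Row can switch to Top (40 → 64). Not NE.
(Bottom, Left): Row can switch to Top (72 → 90). Not NE.
(Bottom, Center): Row can switch to Top (78 → 82). Not NE.
(Bottom, Right): Row gets 67, best alternative 64; Column gets 80, best alternative 70. No profitable deviation — NE.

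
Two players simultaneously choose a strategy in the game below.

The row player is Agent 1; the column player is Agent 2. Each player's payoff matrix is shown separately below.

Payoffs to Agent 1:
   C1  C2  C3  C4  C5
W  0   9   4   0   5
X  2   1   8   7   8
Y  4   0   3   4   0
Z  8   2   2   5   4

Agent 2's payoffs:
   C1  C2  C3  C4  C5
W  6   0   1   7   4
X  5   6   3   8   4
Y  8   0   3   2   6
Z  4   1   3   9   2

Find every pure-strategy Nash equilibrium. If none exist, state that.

(X, C4)

Agent 1 against C1: payoffs 0, 2, 4, 8 → best response Z.
Agent 1 against C2: payoffs 9, 1, 0, 2 → best response W.
Agent 1 against C3: payoffs 4, 8, 3, 2 → best response X.
Agent 1 against C4: payoffs 0, 7, 4, 5 → best response X.
Agent 1 against C5: payoffs 5, 8, 0, 4 → best response X.
Agent 2 against W: payoffs 6, 0, 1, 7, 4 → best response C4.
Agent 2 against X: payoffs 5, 6, 3, 8, 4 → best response C4.
Agent 2 against Y: payoffs 8, 0, 3, 2, 6 → best response C1.
Agent 2 against Z: payoffs 4, 1, 3, 9, 2 → best response C4.
Mutual best responses: (X, C4).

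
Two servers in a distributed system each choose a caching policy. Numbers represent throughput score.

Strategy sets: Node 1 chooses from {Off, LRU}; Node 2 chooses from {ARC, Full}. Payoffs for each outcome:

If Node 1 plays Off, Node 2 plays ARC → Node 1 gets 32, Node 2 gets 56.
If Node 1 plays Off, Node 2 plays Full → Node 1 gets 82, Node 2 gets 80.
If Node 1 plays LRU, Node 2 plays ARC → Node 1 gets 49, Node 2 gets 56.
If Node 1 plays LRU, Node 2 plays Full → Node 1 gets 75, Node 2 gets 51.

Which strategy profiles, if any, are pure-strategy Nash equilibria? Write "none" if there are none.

(Off, Full) and (LRU, ARC)

For each player, find the best response to each opponent profile; mutual best responses are the pure NE.
Node 1 against ARC: payoffs 32, 49 → best response LRU.
Node 1 against Full: payoffs 82, 75 → best response Off.
Node 2 against Off: payoffs 56, 80 → best response Full.
Node 2 against LRU: payoffs 56, 51 → best response ARC.
Mutual best responses: (Off, Full); (LRU, ARC).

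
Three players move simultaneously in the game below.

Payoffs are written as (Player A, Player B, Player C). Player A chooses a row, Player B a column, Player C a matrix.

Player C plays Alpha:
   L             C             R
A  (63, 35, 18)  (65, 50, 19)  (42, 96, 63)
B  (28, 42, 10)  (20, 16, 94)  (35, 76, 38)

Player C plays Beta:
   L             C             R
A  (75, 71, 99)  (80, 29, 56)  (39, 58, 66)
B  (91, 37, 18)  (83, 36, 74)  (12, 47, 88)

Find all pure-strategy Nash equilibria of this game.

(A, L, Alpha): Player B can switch to C (35 → 50). Not NE.
(A, L, Beta): Player A can switch to B (75 → 91). Not NE.
(A, C, Alpha): Player B can switch to R (50 → 96). Not NE.
(A, C, Beta): Player A can switch to B (80 → 83). Not NE.
(A, R, Alpha): Player C can switch to Beta (63 → 66). Not NE.
(A, R, Beta): Player B can switch to L (58 → 71). Not NE.
(B, L, Alpha): Player A can switch to A (28 → 63). Not NE.
(B, L, Beta): Player B can switch to R (37 → 47). Not NE.
(B, C, Alpha): Player A can switch to A (20 → 65). Not NE.
(B, C, Beta): Player B can switch to L (36 → 37). Not NE.
(B, R, Alpha): Player A can switch to A (35 → 42). Not NE.
(B, R, Beta): Player A can switch to A (12 → 39). Not NE.

There is no pure-strategy Nash equilibrium.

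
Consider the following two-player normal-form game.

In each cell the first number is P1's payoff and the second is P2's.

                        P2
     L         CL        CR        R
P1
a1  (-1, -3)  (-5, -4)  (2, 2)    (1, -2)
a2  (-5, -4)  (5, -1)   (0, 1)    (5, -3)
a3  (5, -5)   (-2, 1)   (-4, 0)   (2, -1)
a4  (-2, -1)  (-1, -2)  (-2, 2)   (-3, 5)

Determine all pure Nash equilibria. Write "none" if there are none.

P1 against L: payoffs -1, -5, 5, -2 → best response a3.
P1 against CL: payoffs -5, 5, -2, -1 → best response a2.
P1 against CR: payoffs 2, 0, -4, -2 → best response a1.
P1 against R: payoffs 1, 5, 2, -3 → best response a2.
P2 against a1: payoffs -3, -4, 2, -2 → best response CR.
P2 against a2: payoffs -4, -1, 1, -3 → best response CR.
P2 against a3: payoffs -5, 1, 0, -1 → best response CL.
P2 against a4: payoffs -1, -2, 2, 5 → best response R.
Mutual best responses: (a1, CR).

The unique pure-strategy Nash equilibrium is (a1, CR).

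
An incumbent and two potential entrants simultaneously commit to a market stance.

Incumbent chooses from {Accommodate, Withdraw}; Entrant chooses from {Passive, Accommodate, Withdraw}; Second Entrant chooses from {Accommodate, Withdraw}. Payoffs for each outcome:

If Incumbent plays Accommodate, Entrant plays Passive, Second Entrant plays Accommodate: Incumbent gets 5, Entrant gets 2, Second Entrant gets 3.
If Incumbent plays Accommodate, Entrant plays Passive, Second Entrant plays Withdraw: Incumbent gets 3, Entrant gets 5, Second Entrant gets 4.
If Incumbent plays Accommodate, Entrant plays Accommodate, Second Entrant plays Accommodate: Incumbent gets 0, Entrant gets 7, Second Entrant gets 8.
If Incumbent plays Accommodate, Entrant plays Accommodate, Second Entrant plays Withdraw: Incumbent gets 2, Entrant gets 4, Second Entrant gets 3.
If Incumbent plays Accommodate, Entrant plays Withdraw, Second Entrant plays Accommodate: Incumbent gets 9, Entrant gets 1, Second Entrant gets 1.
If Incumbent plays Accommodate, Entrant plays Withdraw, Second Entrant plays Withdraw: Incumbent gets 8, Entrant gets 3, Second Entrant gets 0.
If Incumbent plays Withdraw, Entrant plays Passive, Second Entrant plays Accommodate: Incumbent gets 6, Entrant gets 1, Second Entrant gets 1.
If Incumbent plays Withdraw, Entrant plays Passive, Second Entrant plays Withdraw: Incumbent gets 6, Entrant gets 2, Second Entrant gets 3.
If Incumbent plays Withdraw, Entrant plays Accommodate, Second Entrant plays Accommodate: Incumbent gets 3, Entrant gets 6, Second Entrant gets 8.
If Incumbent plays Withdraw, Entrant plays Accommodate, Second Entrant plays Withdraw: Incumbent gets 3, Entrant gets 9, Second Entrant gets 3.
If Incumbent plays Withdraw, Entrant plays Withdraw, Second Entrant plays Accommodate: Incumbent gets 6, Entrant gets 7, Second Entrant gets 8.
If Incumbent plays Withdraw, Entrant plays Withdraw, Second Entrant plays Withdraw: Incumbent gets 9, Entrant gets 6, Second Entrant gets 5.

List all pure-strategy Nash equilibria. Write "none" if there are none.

For each player, find the best response to each opponent profile; mutual best responses are the pure NE.
Incumbent against (Passive, Accommodate): payoffs 5, 6 → best response Withdraw.
Incumbent against (Passive, Withdraw): payoffs 3, 6 → best response Withdraw.
Incumbent against (Accommodate, Accommodate): payoffs 0, 3 → best response Withdraw.
Incumbent against (Accommodate, Withdraw): payoffs 2, 3 → best response Withdraw.
Incumbent against (Withdraw, Accommodate): payoffs 9, 6 → best response Accommodate.
Incumbent against (Withdraw, Withdraw): payoffs 8, 9 → best response Withdraw.
Entrant against (Accommodate, Accommodate): payoffs 2, 7, 1 → best response Accommodate.
Entrant against (Accommodate, Withdraw): payoffs 5, 4, 3 → best response Passive.
Entrant against (Withdraw, Accommodate): payoffs 1, 6, 7 → best response Withdraw.
Entrant against (Withdraw, Withdraw): payoffs 2, 9, 6 → best response Accommodate.
Second Entrant against (Accommodate, Passive): payoffs 3, 4 → best response Withdraw.
Second Entrant against (Accommodate, Accommodate): payoffs 8, 3 → best response Accommodate.
Second Entrant against (Accommodate, Withdraw): payoffs 1, 0 → best response Accommodate.
Second Entrant against (Withdraw, Passive): payoffs 1, 3 → best response Withdraw.
Second Entrant against (Withdraw, Accommodate): payoffs 8, 3 → best response Accommodate.
Second Entrant against (Withdraw, Withdraw): payoffs 8, 5 → best response Accommodate.
No profile is a mutual best response for all players.

none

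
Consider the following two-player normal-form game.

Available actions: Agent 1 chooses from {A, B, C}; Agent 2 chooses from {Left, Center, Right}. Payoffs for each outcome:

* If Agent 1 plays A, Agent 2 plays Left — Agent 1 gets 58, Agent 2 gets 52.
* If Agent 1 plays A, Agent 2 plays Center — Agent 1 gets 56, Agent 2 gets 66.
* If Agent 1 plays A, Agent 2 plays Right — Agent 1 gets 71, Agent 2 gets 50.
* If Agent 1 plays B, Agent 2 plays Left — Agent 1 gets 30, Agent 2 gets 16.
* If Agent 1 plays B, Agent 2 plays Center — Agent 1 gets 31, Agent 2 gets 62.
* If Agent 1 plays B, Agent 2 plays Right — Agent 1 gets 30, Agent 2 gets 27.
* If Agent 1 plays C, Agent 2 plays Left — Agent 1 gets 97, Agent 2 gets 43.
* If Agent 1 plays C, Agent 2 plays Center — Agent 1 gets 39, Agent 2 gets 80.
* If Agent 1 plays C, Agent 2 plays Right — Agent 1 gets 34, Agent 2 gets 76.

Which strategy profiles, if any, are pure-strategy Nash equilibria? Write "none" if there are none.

Check each profile: it is a Nash equilibrium iff no player can strictly gain by switching unilaterally.
(A, Left): Agent 1 can switch to C (58 → 97). Not NE.
(A, Center): Agent 1 gets 56, best alternative 39; Agent 2 gets 66, best alternative 52. No profitable deviation — NE.
(A, Right): Agent 2 can switch to Left (50 → 52). Not NE.
(B, Left): Agent 1 can switch to A (30 → 58). Not NE.
(B, Center): Agent 1 can switch to A (31 → 56). Not NE.
(B, Right): Agent 1 can switch to A (30 → 71). Not NE.
(C, Left): Agent 2 can switch to Center (43 → 80). Not NE.
(The remaining 2 profiles each have a profitable deviation by the same check.)

(A, Center)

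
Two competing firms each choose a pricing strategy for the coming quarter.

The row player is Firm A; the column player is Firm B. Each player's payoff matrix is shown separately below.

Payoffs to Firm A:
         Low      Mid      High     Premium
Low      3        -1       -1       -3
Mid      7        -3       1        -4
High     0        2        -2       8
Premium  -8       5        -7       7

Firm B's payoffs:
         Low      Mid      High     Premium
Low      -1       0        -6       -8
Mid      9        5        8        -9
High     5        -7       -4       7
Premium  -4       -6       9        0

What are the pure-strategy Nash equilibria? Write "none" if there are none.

(Low, Low): Firm A can switch to Mid (3 → 7). Not NE.
(Low, Mid): Firm A can switch to High (-1 → 2). Not NE.
(Low, High): Firm A can switch to Mid (-1 → 1). Not NE.
(Low, Premium): Firm A can switch to High (-3 → 8). Not NE.
(Mid, Low): Firm A gets 7, best alternative 3; Firm B gets 9, best alternative 8. No profitable deviation — NE.
(Mid, Mid): Firm A can switch to Low (-3 → -1). Not NE.
(Mid, High): Firm B can switch to Low (8 → 9). Not NE.
(Mid, Premium): Firm A can switch to Low (-4 → -3). Not NE.
(High, Low): Firm A can switch to Low (0 → 3). Not NE.
(High, Mid): Firm A can switch to Premium (2 → 5). Not NE.
(High, High): Firm A can switch to Low (-2 → -1). Not NE.
(High, Premium): Firm A gets 8, best alternative 7; Firm B gets 7, best alternative 5. No profitable deviation — NE.
(Premium, Low): Firm A can switch to Low (-8 → 3). Not NE.
(Premium, Mid): Firm B can switch to Low (-6 → -4). Not NE.
(The remaining 2 profiles each have a profitable deviation by the same check.)

(Mid, Low) and (High, Premium)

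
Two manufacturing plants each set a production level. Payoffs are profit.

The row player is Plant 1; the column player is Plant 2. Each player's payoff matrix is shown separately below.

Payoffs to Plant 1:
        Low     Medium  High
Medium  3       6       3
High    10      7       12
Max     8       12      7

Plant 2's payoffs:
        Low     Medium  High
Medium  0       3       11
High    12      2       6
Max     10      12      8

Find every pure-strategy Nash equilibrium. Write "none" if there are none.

The pure Nash equilibria are (High, Low); (Max, Medium).

Plant 1 against Low: payoffs 3, 10, 8 → best response High.
Plant 1 against Medium: payoffs 6, 7, 12 → best response Max.
Plant 1 against High: payoffs 3, 12, 7 → best response High.
Plant 2 against Medium: payoffs 0, 3, 11 → best response High.
Plant 2 against High: payoffs 12, 2, 6 → best response Low.
Plant 2 against Max: payoffs 10, 12, 8 → best response Medium.
Mutual best responses: (High, Low); (Max, Medium).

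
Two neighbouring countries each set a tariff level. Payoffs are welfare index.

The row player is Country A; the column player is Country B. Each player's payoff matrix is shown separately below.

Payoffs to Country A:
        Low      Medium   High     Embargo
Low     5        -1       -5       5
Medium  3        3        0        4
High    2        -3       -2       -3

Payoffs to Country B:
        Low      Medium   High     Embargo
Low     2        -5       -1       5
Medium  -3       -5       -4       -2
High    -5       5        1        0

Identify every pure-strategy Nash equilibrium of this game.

Country A against Low: payoffs 5, 3, 2 → best response Low.
Country A against Medium: payoffs -1, 3, -3 → best response Medium.
Country A against High: payoffs -5, 0, -2 → best response Medium.
Country A against Embargo: payoffs 5, 4, -3 → best response Low.
Country B against Low: payoffs 2, -5, -1, 5 → best response Embargo.
Country B against Medium: payoffs -3, -5, -4, -2 → best response Embargo.
Country B against High: payoffs -5, 5, 1, 0 → best response Medium.
Mutual best responses: (Low, Embargo).

The unique pure-strategy Nash equilibrium is (Low, Embargo).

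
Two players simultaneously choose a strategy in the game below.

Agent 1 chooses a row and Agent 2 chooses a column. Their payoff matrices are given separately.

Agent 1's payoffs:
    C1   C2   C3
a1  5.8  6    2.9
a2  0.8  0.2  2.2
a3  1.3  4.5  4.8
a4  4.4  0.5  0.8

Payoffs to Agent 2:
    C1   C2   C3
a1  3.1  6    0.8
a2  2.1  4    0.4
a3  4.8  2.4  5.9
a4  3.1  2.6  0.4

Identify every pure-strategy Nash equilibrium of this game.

(a1, C1): Agent 2 can switch to C2 (3.1 → 6). Not NE.
(a1, C2): Agent 1 gets 6, best alternative 4.5; Agent 2 gets 6, best alternative 3.1. No profitable deviation — NE.
(a1, C3): Agent 1 can switch to a3 (2.9 → 4.8). Not NE.
(a2, C1): Agent 1 can switch to a1 (0.8 → 5.8). Not NE.
(a2, C2): Agent 1 can switch to a1 (0.2 → 6). Not NE.
(a2, C3): Agent 1 can switch to a1 (2.2 → 2.9). Not NE.
(a3, C1): Agent 1 can switch to a1 (1.3 → 5.8). Not NE.
(a3, C3): Agent 1 gets 4.8, best alternative 2.9; Agent 2 gets 5.9, best alternative 4.8. No profitable deviation — NE.
(The remaining 4 profiles each have a profitable deviation by the same check.)

The pure Nash equilibria are (a1, C2); (a3, C3).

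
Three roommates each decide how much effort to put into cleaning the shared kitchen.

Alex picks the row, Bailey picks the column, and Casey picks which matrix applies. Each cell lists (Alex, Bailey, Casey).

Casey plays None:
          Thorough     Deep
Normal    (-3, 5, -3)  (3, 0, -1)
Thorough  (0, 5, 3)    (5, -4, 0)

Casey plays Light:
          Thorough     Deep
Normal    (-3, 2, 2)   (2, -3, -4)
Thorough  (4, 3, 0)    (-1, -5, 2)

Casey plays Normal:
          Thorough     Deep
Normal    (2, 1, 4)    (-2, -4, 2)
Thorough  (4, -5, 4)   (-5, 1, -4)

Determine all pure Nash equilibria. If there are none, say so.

For each player, find the best response to each opponent profile; mutual best responses are the pure NE.
Alex against (Thorough, None): payoffs -3, 0 → best response Thorough.
Alex against (Thorough, Light): payoffs -3, 4 → best response Thorough.
Alex against (Thorough, Normal): payoffs 2, 4 → best response Thorough.
Alex against (Deep, None): payoffs 3, 5 → best response Thorough.
Alex against (Deep, Light): payoffs 2, -1 → best response Normal.
Alex against (Deep, Normal): payoffs -2, -5 → best response Normal.
Bailey against (Normal, None): payoffs 5, 0 → best response Thorough.
Bailey against (Normal, Light): payoffs 2, -3 → best response Thorough.
Bailey against (Normal, Normal): payoffs 1, -4 → best response Thorough.
Bailey against (Thorough, None): payoffs 5, -4 → best response Thorough.
Bailey against (Thorough, Light): payoffs 3, -5 → best response Thorough.
Bailey against (Thorough, Normal): payoffs -5, 1 → best response Deep.
Casey against (Normal, Thorough): payoffs -3, 2, 4 → best response Normal.
Casey against (Normal, Deep): payoffs -1, -4, 2 → best response Normal.
Casey against (Thorough, Thorough): payoffs 3, 0, 4 → best response Normal.
Casey against (Thorough, Deep): payoffs 0, 2, -4 → best response Light.
No profile is a mutual best response for all players.

This game has no pure Nash equilibrium.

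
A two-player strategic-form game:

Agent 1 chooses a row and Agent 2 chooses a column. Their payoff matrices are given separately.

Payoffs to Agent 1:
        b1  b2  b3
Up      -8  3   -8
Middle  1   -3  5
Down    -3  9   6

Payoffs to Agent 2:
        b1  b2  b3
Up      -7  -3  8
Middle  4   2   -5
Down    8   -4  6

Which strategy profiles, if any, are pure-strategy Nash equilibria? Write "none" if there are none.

(Middle, b1)

Agent 1 against b1: payoffs -8, 1, -3 → best response Middle.
Agent 1 against b2: payoffs 3, -3, 9 → best response Down.
Agent 1 against b3: payoffs -8, 5, 6 → best response Down.
Agent 2 against Up: payoffs -7, -3, 8 → best response b3.
Agent 2 against Middle: payoffs 4, 2, -5 → best response b1.
Agent 2 against Down: payoffs 8, -4, 6 → best response b1.
Mutual best responses: (Middle, b1).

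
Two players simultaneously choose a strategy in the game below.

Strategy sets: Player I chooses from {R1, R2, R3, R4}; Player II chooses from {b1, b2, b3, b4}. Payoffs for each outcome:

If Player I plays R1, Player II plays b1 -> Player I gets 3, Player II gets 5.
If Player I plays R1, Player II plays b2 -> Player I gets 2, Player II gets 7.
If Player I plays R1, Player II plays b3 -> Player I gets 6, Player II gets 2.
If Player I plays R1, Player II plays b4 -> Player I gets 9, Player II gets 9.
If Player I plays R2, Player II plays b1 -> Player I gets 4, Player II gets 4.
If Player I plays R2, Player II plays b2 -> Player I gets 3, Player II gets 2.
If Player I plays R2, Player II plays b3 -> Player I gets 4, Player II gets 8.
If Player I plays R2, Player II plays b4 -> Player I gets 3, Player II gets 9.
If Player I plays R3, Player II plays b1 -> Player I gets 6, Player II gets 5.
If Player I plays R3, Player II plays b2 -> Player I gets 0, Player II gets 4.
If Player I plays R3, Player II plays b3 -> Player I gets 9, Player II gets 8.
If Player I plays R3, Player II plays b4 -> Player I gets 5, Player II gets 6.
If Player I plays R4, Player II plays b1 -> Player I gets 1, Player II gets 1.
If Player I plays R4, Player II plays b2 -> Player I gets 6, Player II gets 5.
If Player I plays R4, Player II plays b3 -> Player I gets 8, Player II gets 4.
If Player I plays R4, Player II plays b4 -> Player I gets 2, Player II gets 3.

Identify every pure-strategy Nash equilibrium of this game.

The pure Nash equilibria are (R1, b4) and (R3, b3) and (R4, b2).

(R1, b1): Player I can switch to R2 (3 → 4). Not NE.
(R1, b2): Player I can switch to R2 (2 → 3). Not NE.
(R1, b3): Player I can switch to R3 (6 → 9). Not NE.
(R1, b4): Player I gets 9, best alternative 5; Player II gets 9, best alternative 7. No profitable deviation — NE.
(R2, b1): Player I can switch to R3 (4 → 6). Not NE.
(R2, b2): Player I can switch to R4 (3 → 6). Not NE.
(R2, b3): Player I can switch to R1 (4 → 6). Not NE.
(R3, b3): Player I gets 9, best alternative 8; Player II gets 8, best alternative 6. No profitable deviation — NE.
(R4, b2): Player I gets 6, best alternative 3; Player II gets 5, best alternative 4. No profitable deviation — NE.
(The remaining 7 profiles each have a profitable deviation by the same check.)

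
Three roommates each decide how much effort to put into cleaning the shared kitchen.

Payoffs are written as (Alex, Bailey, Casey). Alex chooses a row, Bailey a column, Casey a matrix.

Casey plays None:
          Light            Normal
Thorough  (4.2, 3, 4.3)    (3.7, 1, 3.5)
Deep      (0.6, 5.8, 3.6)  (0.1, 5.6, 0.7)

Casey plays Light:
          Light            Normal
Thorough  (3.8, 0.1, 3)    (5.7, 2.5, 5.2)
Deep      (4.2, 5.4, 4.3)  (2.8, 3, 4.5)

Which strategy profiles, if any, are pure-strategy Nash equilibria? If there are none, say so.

(Thorough, Light, None): Alex gets 4.2, best alternative 0.6; Bailey gets 3, best alternative 1; Casey gets 4.3, best alternative 3. No profitable deviation — NE.
(Thorough, Light, Light): Alex can switch to Deep (3.8 → 4.2). Not NE.
(Thorough, Normal, None): Bailey can switch to Light (1 → 3). Not NE.
(Thorough, Normal, Light): Alex gets 5.7, best alternative 2.8; Bailey gets 2.5, best alternative 0.1; Casey gets 5.2, best alternative 3.5. No profitable deviation — NE.
(Deep, Light, None): Alex can switch to Thorough (0.6 → 4.2). Not NE.
(Deep, Light, Light): Alex gets 4.2, best alternative 3.8; Bailey gets 5.4, best alternative 3; Casey gets 4.3, best alternative 3.6. No profitable deviation — NE.
(Deep, Normal, None): Alex can switch to Thorough (0.1 → 3.7). Not NE.
(Deep, Normal, Light): Alex can switch to Thorough (2.8 → 5.7). Not NE.

Pure-strategy Nash equilibria: (Thorough, Light, None); (Thorough, Normal, Light); (Deep, Light, Light)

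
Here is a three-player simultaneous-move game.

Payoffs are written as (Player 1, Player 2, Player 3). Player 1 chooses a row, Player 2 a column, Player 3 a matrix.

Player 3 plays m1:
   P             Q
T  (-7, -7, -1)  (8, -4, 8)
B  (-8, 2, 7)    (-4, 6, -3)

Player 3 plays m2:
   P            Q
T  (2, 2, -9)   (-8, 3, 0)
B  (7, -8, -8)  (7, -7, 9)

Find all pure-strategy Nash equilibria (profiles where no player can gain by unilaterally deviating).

The pure Nash equilibria are (T, Q, m1); (B, Q, m2).

Mark each player's best response to every combination of opponents' strategies; a profile where every player is best-responding is a pure Nash equilibrium.
Player 1 against (P, m1): payoffs -7, -8 → best response T.
Player 1 against (P, m2): payoffs 2, 7 → best response B.
Player 1 against (Q, m1): payoffs 8, -4 → best response T.
Player 1 against (Q, m2): payoffs -8, 7 → best response B.
Player 2 against (T, m1): payoffs -7, -4 → best response Q.
Player 2 against (T, m2): payoffs 2, 3 → best response Q.
Player 2 against (B, m1): payoffs 2, 6 → best response Q.
Player 2 against (B, m2): payoffs -8, -7 → best response Q.
Player 3 against (T, P): payoffs -1, -9 → best response m1.
Player 3 against (T, Q): payoffs 8, 0 → best response m1.
Player 3 against (B, P): payoffs 7, -8 → best response m1.
Player 3 against (B, Q): payoffs -3, 9 → best response m2.
Mutual best responses: (T, Q, m1); (B, Q, m2).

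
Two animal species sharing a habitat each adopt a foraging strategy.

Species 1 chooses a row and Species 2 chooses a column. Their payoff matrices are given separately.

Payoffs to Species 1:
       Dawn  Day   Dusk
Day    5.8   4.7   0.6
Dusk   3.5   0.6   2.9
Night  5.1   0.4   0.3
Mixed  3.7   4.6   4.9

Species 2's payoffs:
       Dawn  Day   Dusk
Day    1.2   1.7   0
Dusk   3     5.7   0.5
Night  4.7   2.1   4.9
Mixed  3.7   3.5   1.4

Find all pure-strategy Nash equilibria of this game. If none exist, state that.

(Day, Day)

(Day, Dawn): Species 2 can switch to Day (1.2 → 1.7). Not NE.
(Day, Day): Species 1 gets 4.7, best alternative 4.6; Species 2 gets 1.7, best alternative 1.2. No profitable deviation — NE.
(Day, Dusk): Species 1 can switch to Dusk (0.6 → 2.9). Not NE.
(Dusk, Dawn): Species 1 can switch to Day (3.5 → 5.8). Not NE.
(Dusk, Day): Species 1 can switch to Day (0.6 → 4.7). Not NE.
(Dusk, Dusk): Species 1 can switch to Mixed (2.9 → 4.9). Not NE.
(Night, Dawn): Species 1 can switch to Day (5.1 → 5.8). Not NE.
(Night, Day): Species 1 can switch to Day (0.4 → 4.7). Not NE.
(Night, Dusk): Species 1 can switch to Day (0.3 → 0.6). Not NE.
(Mixed, Dawn): Species 1 can switch to Day (3.7 → 5.8). Not NE.
(Mixed, Day): Species 1 can switch to Day (4.6 → 4.7). Not NE.
(The remaining 1 profile has a profitable deviation by the same check.)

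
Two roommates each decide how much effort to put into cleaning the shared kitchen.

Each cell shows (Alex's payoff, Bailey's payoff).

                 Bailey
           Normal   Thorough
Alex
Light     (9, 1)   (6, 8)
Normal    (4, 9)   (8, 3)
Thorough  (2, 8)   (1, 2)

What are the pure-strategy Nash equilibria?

Alex against Normal: payoffs 9, 4, 2 → best response Light.
Alex against Thorough: payoffs 6, 8, 1 → best response Normal.
Bailey against Light: payoffs 1, 8 → best response Thorough.
Bailey against Normal: payoffs 9, 3 → best response Normal.
Bailey against Thorough: payoffs 8, 2 → best response Normal.
No profile is a mutual best response for all players.

No pure-strategy Nash equilibrium.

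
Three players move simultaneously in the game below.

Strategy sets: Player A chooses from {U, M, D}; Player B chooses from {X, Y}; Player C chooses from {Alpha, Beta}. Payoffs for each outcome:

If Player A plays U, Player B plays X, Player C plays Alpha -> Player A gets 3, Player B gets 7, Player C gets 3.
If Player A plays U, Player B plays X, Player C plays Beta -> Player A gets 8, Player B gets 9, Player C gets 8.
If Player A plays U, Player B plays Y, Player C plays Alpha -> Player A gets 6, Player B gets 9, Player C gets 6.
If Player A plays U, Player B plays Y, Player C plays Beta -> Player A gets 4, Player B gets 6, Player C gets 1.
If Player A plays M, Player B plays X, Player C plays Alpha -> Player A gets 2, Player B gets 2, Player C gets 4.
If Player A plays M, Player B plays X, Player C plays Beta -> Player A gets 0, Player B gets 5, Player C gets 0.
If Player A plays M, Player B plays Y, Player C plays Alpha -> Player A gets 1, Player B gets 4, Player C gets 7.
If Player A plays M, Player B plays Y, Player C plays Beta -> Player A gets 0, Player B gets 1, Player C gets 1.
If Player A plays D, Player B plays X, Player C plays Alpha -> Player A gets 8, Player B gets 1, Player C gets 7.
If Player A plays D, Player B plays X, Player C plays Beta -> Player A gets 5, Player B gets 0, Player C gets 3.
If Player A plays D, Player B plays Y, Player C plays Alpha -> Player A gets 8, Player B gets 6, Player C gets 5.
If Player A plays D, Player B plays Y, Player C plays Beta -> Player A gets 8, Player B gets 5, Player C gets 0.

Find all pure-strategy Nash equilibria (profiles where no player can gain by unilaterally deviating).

Pure-strategy Nash equilibria: (U, X, Beta) and (D, Y, Alpha)

(U, X, Alpha): Player A can switch to D (3 → 8). Not NE.
(U, X, Beta): Player A gets 8, best alternative 5; Player B gets 9, best alternative 6; Player C gets 8, best alternative 3. No profitable deviation — NE.
(U, Y, Alpha): Player A can switch to D (6 → 8). Not NE.
(U, Y, Beta): Player A can switch to D (4 → 8). Not NE.
(M, X, Alpha): Player A can switch to U (2 → 3). Not NE.
(M, X, Beta): Player A can switch to U (0 → 8). Not NE.
(M, Y, Alpha): Player A can switch to U (1 → 6). Not NE.
(D, Y, Alpha): Player A gets 8, best alternative 6; Player B gets 6, best alternative 1; Player C gets 5, best alternative 0. No profitable deviation — NE.
(The remaining 4 profiles each have a profitable deviation by the same check.)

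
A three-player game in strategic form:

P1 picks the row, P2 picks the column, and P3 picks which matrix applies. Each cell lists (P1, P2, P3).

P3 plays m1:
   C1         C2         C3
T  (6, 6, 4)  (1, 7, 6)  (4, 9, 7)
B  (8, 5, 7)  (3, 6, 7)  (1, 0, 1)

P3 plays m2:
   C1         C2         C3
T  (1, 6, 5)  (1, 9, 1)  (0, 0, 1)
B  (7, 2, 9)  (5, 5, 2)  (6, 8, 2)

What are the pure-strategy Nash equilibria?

(T, C3, m1); (B, C2, m1); (B, C3, m2)

Mark each player's best response to every combination of opponents' strategies; a profile where every player is best-responding is a pure Nash equilibrium.
P1 against (C1, m1): payoffs 6, 8 → best response B.
P1 against (C1, m2): payoffs 1, 7 → best response B.
P1 against (C2, m1): payoffs 1, 3 → best response B.
P1 against (C2, m2): payoffs 1, 5 → best response B.
P1 against (C3, m1): payoffs 4, 1 → best response T.
P1 against (C3, m2): payoffs 0, 6 → best response B.
P2 against (T, m1): payoffs 6, 7, 9 → best response C3.
P2 against (T, m2): payoffs 6, 9, 0 → best response C2.
P2 against (B, m1): payoffs 5, 6, 0 → best response C2.
P2 against (B, m2): payoffs 2, 5, 8 → best response C3.
P3 against (T, C1): payoffs 4, 5 → best response m2.
P3 against (T, C2): payoffs 6, 1 → best response m1.
P3 against (T, C3): payoffs 7, 1 → best response m1.
P3 against (B, C1): payoffs 7, 9 → best response m2.
P3 against (B, C2): payoffs 7, 2 → best response m1.
P3 against (B, C3): payoffs 1, 2 → best response m2.
Mutual best responses: (T, C3, m1); (B, C2, m1); (B, C3, m2).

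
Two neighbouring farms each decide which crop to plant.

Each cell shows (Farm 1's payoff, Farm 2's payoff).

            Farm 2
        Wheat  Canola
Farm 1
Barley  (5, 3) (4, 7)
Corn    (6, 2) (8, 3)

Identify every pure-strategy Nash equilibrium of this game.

(Corn, Canola)

Check each profile: it is a Nash equilibrium iff no player can strictly gain by switching unilaterally.
(Barley, Wheat): Farm 1 can switch to Corn (5 → 6). Not NE.
(Barley, Canola): Farm 1 can switch to Corn (4 → 8). Not NE.
(Corn, Wheat): Farm 2 can switch to Canola (2 → 3). Not NE.
(Corn, Canola): Farm 1 gets 8, best alternative 4; Farm 2 gets 3, best alternative 2. No profitable deviation — NE.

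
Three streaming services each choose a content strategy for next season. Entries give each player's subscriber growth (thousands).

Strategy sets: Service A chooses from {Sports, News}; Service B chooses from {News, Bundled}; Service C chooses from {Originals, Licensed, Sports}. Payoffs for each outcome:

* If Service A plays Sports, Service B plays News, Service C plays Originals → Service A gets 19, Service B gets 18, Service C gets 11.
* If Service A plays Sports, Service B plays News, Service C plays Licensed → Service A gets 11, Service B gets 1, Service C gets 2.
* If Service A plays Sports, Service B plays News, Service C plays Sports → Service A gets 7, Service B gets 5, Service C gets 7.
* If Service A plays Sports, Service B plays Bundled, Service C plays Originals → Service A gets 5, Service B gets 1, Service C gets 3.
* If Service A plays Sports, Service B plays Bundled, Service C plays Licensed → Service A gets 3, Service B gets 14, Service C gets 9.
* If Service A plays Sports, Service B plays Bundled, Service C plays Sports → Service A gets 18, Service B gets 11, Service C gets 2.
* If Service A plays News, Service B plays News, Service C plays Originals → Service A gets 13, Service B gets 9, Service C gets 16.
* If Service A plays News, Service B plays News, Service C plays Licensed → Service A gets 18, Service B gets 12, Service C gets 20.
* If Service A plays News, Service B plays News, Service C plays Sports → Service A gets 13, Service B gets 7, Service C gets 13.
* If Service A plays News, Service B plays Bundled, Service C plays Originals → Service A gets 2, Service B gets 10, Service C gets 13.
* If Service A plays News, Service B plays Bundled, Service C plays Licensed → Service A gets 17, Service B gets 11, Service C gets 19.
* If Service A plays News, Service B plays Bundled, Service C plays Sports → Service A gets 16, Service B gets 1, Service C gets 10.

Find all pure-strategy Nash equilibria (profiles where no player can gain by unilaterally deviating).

Pure-strategy Nash equilibria: (Sports, News, Originals), (News, News, Licensed)

For each player, find the best response to each opponent profile; mutual best responses are the pure NE.
Service A against (News, Originals): payoffs 19, 13 → best response Sports.
Service A against (News, Licensed): payoffs 11, 18 → best response News.
Service A against (News, Sports): payoffs 7, 13 → best response News.
Service A against (Bundled, Originals): payoffs 5, 2 → best response Sports.
Service A against (Bundled, Licensed): payoffs 3, 17 → best response News.
Service A against (Bundled, Sports): payoffs 18, 16 → best response Sports.
Service B against (Sports, Originals): payoffs 18, 1 → best response News.
Service B against (Sports, Licensed): payoffs 1, 14 → best response Bundled.
Service B against (Sports, Sports): payoffs 5, 11 → best response Bundled.
Service B against (News, Originals): payoffs 9, 10 → best response Bundled.
Service B against (News, Licensed): payoffs 12, 11 → best response News.
Service B against (News, Sports): payoffs 7, 1 → best response News.
Service C against (Sports, News): payoffs 11, 2, 7 → best response Originals.
Service C against (Sports, Bundled): payoffs 3, 9, 2 → best response Licensed.
Service C against (News, News): payoffs 16, 20, 13 → best response Licensed.
Service C against (News, Bundled): payoffs 13, 19, 10 → best response Licensed.
Mutual best responses: (Sports, News, Originals); (News, News, Licensed).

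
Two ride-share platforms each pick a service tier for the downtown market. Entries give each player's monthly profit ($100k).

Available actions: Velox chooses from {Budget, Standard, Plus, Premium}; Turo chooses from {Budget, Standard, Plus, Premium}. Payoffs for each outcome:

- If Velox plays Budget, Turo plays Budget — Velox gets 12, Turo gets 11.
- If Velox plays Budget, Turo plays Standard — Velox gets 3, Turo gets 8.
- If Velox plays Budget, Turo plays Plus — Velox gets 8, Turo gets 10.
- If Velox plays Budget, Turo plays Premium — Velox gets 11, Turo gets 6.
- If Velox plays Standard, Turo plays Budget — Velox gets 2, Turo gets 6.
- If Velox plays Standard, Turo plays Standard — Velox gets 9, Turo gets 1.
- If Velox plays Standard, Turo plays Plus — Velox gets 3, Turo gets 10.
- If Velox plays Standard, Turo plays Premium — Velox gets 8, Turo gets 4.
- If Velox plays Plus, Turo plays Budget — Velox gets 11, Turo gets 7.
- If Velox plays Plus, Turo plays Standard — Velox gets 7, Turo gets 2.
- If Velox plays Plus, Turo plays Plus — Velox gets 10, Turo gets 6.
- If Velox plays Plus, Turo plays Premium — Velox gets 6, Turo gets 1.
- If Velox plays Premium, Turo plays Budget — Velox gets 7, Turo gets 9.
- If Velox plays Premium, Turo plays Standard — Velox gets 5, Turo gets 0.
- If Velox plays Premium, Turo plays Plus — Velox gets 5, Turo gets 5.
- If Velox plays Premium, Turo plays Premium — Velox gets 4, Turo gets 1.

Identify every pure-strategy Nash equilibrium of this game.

The unique pure-strategy Nash equilibrium is (Budget, Budget).

(Budget, Budget): Velox gets 12, best alternative 11; Turo gets 11, best alternative 10. No profitable deviation — NE.
(Budget, Standard): Velox can switch to Standard (3 → 9). Not NE.
(Budget, Plus): Velox can switch to Plus (8 → 10). Not NE.
(Budget, Premium): Turo can switch to Budget (6 → 11). Not NE.
(Standard, Budget): Velox can switch to Budget (2 → 12). Not NE.
(Standard, Standard): Turo can switch to Budget (1 → 6). Not NE.
(Standard, Plus): Velox can switch to Budget (3 → 8). Not NE.
(Standard, Premium): Velox can switch to Budget (8 → 11). Not NE.
(Plus, Budget): Velox can switch to Budget (11 → 12). Not NE.
(The remaining 7 profiles each have a profitable deviation by the same check.)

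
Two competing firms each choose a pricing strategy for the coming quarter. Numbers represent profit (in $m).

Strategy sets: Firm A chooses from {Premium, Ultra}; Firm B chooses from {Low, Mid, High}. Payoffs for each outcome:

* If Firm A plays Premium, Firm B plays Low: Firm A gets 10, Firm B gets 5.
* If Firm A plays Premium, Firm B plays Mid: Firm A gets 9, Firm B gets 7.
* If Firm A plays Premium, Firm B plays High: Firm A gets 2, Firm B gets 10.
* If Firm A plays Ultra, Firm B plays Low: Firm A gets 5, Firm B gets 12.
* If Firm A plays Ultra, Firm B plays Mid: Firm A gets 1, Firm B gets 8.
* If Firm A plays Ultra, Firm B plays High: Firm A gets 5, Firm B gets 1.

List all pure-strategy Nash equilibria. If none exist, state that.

Firm A against Low: payoffs 10, 5 → best response Premium.
Firm A against Mid: payoffs 9, 1 → best response Premium.
Firm A against High: payoffs 2, 5 → best response Ultra.
Firm B against Premium: payoffs 5, 7, 10 → best response High.
Firm B against Ultra: payoffs 12, 8, 1 → best response Low.
No profile is a mutual best response for all players.

none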